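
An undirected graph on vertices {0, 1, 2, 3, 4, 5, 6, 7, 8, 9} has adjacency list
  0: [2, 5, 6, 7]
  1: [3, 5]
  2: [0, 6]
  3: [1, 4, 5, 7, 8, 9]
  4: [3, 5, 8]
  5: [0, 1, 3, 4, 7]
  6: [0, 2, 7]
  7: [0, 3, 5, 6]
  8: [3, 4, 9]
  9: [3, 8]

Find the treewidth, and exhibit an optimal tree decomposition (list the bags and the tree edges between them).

Treewidth 2.
One such decomposition:
Bags: B1 = {3, 4, 5}  B2 = {3, 4, 8}  B3 = {3, 8, 9}  B4 = {3, 5, 7}  B5 = {0, 5, 7}  B6 = {0, 6, 7}  B7 = {0, 2, 6}  B8 = {1, 3, 5}
Tree: B1–B2, B2–B3, B1–B4, B4–B5, B5–B6, B6–B7, B1–B8

Each bag holds 3 vertices, so the decomposition has width 2, which upper-bounds the treewidth. Conversely, {0, 5, 7} is a clique of size 3, and the vertices of any clique must share a bag in every tree decomposition; so some bag has ≥ 3 vertices and tw(G) ≥ 2. Combining the bounds, tw(G) = 2.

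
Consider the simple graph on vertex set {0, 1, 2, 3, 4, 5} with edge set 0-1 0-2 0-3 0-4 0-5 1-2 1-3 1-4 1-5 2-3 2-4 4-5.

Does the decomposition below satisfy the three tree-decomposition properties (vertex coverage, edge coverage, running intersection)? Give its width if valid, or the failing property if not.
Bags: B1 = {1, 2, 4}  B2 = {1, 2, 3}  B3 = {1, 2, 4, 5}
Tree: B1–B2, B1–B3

No — vertex 0 appears in no bag.

A tree decomposition must satisfy three properties: every vertex lies in some bag; for every edge, both endpoints lie together in some bag; and for every vertex, the bags containing it form a connected subtree. Here vertex 0 appears in no bag, so the decomposition is invalid.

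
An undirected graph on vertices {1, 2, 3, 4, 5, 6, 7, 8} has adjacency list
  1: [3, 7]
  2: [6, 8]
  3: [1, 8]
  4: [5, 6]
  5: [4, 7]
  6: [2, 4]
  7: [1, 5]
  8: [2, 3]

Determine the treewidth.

2

A width-2 tree decomposition is:
Bags: B1 = {1, 5, 7}  B2 = {1, 4, 5}  B3 = {1, 4, 6}  B4 = {1, 2, 6}  B5 = {1, 2, 8}  B6 = {1, 3, 8}
Tree: B1–B2, B2–B3, B3–B4, B4–B5, B5–B6
Each bag holds 3 vertices, so the decomposition has width 2, which upper-bounds the treewidth. Since 1–7–5–4–6–2–8–3–1 is a cycle in G, G is not acyclic. Forests are exactly the graphs of treewidth ≤ 1, so tw(G) ≥ 2. Hence tw(G) = 2 exactly.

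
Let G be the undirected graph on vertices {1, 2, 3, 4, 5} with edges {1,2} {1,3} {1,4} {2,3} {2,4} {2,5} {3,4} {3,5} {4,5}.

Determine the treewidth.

3

A width-3 tree decomposition is:
Bags: B1 = {1, 2, 3, 4}  B2 = {2, 3, 4, 5}
Tree: B1–B2
The largest bag has 4 vertices, giving width 3; this decomposition certifies tw(G) ≤ 3. Conversely, {1, 2, 3, 4} is a clique of size 4, and the vertices of any clique must share a bag in every tree decomposition; so some bag has ≥ 4 vertices and tw(G) ≥ 3. Therefore the treewidth is 3.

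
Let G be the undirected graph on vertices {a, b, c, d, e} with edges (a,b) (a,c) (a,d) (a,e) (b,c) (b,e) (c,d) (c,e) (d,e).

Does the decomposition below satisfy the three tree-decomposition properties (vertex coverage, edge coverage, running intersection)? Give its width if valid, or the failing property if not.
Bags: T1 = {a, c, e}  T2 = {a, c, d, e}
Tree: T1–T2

A tree decomposition must satisfy three properties: every vertex lies in some bag; for every edge, both endpoints lie together in some bag; and for every vertex, the bags containing it form a connected subtree. Here vertex b appears in no bag, so the decomposition is invalid.

No — vertex b appears in no bag.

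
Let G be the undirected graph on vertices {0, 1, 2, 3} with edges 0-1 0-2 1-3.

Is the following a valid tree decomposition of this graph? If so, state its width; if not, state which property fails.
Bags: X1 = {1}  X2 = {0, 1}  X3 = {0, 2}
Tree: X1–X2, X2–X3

A tree decomposition must satisfy three properties: every vertex lies in some bag; for every edge, both endpoints lie together in some bag; and for every vertex, the bags containing it form a connected subtree. Here vertex 3 appears in no bag, so the decomposition is invalid.

No — vertex 3 appears in no bag.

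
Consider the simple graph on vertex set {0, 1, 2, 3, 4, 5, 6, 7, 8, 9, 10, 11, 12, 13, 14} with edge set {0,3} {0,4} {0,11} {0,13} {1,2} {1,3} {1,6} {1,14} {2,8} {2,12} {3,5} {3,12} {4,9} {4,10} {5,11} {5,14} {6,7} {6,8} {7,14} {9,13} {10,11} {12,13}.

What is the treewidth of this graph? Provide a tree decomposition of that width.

Treewidth 3.
One such decomposition:
Bags: B1 = {2, 6, 7, 8}  B2 = {1, 2, 6, 7}  B3 = {1, 2, 7, 14}  B4 = {1, 2, 12, 14}  B5 = {1, 3, 12, 14}  B6 = {3, 5, 12, 14}  B7 = {3, 5, 12, 13}  B8 = {0, 3, 5, 13}  B9 = {0, 5, 11, 13}  B10 = {0, 9, 11, 13}  B11 = {0, 4, 9, 11}  B12 = {4, 9, 10, 11}
Tree: B1–B2, B2–B3, B3–B4, B4–B5, B5–B6, B6–B7, B7–B8, B8–B9, B9–B10, B10–B11, B11–B12

Each bag holds 4 vertices, so the decomposition has width 3, which upper-bounds the treewidth. For the lower bound: the 4 vertex sets {6,7,8}, {2}, {1}, {3,5,12,14} are disjoint, each induces a connected subgraph, and every pair is joined by at least one edge of G. Contracting each set to a single vertex therefore yields K_{4} as a minor, and since treewidth is minor-monotone, tw(G) ≥ tw(K_{4}) = 3. Hence tw(G) = 3 exactly.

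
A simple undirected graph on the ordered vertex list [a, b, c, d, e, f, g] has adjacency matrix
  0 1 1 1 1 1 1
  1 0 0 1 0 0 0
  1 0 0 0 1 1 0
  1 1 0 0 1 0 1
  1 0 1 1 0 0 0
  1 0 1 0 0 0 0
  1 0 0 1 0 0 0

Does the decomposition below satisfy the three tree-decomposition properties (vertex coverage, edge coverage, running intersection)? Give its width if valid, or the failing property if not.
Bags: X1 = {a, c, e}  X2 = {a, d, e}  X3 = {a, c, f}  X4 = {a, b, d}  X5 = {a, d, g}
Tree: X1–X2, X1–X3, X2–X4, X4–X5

Yes; width 2.

Checking the three conditions: (i) the bags cover all of {a, b, c, d, e, f, g}; (ii) for each edge, some bag contains both endpoints; (iii) the bags containing any fixed vertex form a subtree. All hold, so the decomposition is valid with width 3 − 1 = 2.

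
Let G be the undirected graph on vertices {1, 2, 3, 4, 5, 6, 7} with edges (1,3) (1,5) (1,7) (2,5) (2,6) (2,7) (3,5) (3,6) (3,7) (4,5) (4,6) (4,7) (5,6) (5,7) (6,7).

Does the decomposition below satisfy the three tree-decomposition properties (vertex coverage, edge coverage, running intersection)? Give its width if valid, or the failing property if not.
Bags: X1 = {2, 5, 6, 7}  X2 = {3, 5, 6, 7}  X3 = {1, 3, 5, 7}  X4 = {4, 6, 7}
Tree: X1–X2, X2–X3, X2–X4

A tree decomposition must satisfy three properties: every vertex lies in some bag; for every edge, both endpoints lie together in some bag; and for every vertex, the bags containing it form a connected subtree. Here edge (5,4) lies in no bag, so the decomposition is invalid.

No — edge (5,4) lies in no bag.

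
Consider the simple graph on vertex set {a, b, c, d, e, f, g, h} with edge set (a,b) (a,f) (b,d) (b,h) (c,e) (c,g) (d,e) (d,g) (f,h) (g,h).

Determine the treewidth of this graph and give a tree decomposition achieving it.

The largest bag has 3 vertices, giving width 2; this decomposition certifies tw(G) ≤ 2. Since e–c–g–d–e is a cycle in G, G is not acyclic. Forests are exactly the graphs of treewidth ≤ 1, so tw(G) ≥ 2. Combining the bounds, tw(G) = 2.

Treewidth 2.
Bags: B1 = {c, d, e}  B2 = {c, d, g}  B3 = {b, d, g}  B4 = {b, g, h}  B5 = {a, b, h}  B6 = {a, f, h}
Tree: B1–B2, B2–B3, B3–B4, B4–B5, B5–B6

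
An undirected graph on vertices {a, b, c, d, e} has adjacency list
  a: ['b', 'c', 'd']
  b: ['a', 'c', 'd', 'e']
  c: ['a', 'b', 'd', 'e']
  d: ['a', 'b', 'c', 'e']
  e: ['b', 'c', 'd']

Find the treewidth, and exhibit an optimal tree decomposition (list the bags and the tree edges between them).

The largest bag has 4 vertices, giving width 3; this decomposition certifies tw(G) ≤ 3. On the other hand G contains the 4-clique {b, c, d, e}. A clique must lie in a single bag of any decomposition, so no decomposition can have width below 3. Hence tw(G) = 3 exactly.

Treewidth 3.
One such decomposition:
Bags: B1 = {b, c, d, e}  B2 = {a, b, c, d}
Tree: B1–B2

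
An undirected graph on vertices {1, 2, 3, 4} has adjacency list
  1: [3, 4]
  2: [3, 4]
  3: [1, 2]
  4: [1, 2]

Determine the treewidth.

A width-2 tree decomposition is:
Bags: B1 = {1, 3, 4}  B2 = {2, 3, 4}
Tree: B1–B2
The largest bag has 3 vertices, giving width 2; this decomposition certifies tw(G) ≤ 2. Since 4–1–3–2–4 is a cycle in G, G is not acyclic. Forests are exactly the graphs of treewidth ≤ 1, so tw(G) ≥ 2. Combining the bounds, tw(G) = 2.

2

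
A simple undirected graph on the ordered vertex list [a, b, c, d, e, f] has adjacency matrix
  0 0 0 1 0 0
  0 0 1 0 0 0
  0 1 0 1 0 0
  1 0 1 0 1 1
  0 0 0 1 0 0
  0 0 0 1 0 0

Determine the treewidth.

1

A width-1 tree decomposition is:
Bags: B1 = {c, d}  B2 = {d, e}  B3 = {d, f}  B4 = {b, c}  B5 = {a, d}
Tree: B1–B2, B2–B3, B1–B4, B2–B5
The largest bag has 2 vertices, giving width 1; this decomposition certifies tw(G) ≤ 1. Since G has at least one edge (e.g. d–c), it is not an edgeless graph, so tw(G) ≥ 1. Combining the bounds, tw(G) = 1.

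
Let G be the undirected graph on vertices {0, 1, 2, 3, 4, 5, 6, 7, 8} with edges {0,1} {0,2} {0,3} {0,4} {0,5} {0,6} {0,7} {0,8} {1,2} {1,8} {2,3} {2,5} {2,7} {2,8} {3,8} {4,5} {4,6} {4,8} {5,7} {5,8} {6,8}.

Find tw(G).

A width-3 tree decomposition is:
Bags: B1 = {0, 1, 2, 8}  B2 = {0, 2, 5, 8}  B3 = {0, 2, 3, 8}  B4 = {0, 2, 5, 7}  B5 = {0, 4, 5, 8}  B6 = {0, 4, 6, 8}
Tree: B1–B2, B1–B3, B2–B4, B2–B5, B5–B6
Every bag has size at most 4, so the width is 4 − 1 = 3 and tw(G) ≤ 3. For the lower bound, the 4 vertices {0, 1, 2, 8} are pairwise adjacent, and any tree decomposition puts a clique entirely inside one bag — forcing width ≥ 3. Combining the bounds, tw(G) = 3.

3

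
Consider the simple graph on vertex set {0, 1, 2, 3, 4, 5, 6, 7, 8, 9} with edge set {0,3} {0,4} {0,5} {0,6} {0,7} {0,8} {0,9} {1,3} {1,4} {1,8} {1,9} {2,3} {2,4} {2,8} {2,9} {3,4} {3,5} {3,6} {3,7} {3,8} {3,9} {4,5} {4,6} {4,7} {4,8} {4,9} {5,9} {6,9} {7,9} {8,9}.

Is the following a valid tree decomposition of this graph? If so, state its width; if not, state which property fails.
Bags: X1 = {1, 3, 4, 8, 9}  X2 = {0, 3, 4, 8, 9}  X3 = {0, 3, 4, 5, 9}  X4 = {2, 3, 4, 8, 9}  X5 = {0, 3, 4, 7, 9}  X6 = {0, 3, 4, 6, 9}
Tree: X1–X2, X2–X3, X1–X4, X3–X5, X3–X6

Checking the three conditions: (i) the bags cover all of {0, 1, 2, 3, 4, 5, 6, 7, 8, 9}; (ii) for each edge, some bag contains both endpoints; (iii) the bags containing any fixed vertex form a subtree. All hold, so the decomposition is valid with width 5 − 1 = 4.

Yes; width 4.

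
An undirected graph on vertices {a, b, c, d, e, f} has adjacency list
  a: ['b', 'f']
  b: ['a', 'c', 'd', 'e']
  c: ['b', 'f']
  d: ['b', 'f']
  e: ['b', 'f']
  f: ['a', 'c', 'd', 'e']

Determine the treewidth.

A width-2 tree decomposition is:
Bags: B1 = {b, d, f}  B2 = {b, c, f}  B3 = {a, b, f}  B4 = {b, e, f}
Tree: B1–B2, B2–B3, B3–B4
Every bag has size at most 3, so the width is 3 − 1 = 2 and tw(G) ≤ 2. Since f–d–b–c–f is a cycle in G, G is not acyclic. Forests are exactly the graphs of treewidth ≤ 1, so tw(G) ≥ 2. Hence tw(G) = 2 exactly.

2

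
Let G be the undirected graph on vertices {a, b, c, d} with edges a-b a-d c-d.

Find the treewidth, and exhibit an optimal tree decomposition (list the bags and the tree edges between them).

Treewidth 1.
One optimal decomposition is:
Bags: B1 = {c, d}  B2 = {a, d}  B3 = {a, b}
Tree: B1–B2, B2–B3

Each bag holds 2 vertices, so the decomposition has width 1, which upper-bounds the treewidth. Since G has at least one edge (e.g. c–d), it is not an edgeless graph, so tw(G) ≥ 1. Therefore the treewidth is 1.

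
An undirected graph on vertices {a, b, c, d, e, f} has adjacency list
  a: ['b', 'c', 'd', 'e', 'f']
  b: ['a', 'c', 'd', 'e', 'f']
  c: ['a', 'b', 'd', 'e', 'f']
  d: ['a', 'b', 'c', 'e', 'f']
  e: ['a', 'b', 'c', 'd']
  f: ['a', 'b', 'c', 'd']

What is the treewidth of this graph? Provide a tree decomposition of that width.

Treewidth 4.
One such decomposition:
Bags: B1 = {a, b, c, d, e}  B2 = {a, b, c, d, f}
Tree: B1–B2

The largest bag has 5 vertices, giving width 4; this decomposition certifies tw(G) ≤ 4. For the lower bound, the 5 vertices {a, b, c, d, e} are pairwise adjacent, and any tree decomposition puts a clique entirely inside one bag — forcing width ≥ 4. Hence tw(G) = 4 exactly.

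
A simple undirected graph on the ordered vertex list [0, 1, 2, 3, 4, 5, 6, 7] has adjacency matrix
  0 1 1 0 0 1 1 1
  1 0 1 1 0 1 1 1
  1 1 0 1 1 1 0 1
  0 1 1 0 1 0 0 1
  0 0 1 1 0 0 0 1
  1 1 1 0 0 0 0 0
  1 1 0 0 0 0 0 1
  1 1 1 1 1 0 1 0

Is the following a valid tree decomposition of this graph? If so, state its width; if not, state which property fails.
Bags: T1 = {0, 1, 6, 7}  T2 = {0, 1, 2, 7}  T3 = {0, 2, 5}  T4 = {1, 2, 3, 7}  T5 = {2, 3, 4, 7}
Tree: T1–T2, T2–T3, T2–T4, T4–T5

No — edge (1,5) lies in no bag.

A tree decomposition must satisfy three properties: every vertex lies in some bag; for every edge, both endpoints lie together in some bag; and for every vertex, the bags containing it form a connected subtree. Here edge (1,5) lies in no bag, so the decomposition is invalid.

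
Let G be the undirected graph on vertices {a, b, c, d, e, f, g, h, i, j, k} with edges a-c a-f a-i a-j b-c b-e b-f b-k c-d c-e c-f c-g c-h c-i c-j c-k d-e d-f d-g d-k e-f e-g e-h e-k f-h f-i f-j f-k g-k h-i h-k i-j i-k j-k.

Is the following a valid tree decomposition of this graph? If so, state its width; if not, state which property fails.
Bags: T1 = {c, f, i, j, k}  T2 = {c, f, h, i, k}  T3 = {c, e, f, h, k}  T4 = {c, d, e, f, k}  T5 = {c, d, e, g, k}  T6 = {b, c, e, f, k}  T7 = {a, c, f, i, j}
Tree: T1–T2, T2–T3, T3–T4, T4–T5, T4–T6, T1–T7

Vertex coverage: the bags together contain {a, b, c, d, e, f, g, h, i, j, k}, the full vertex set. Edge coverage: each edge of G has both endpoints in at least one bag. Running intersection: for every vertex, the bags containing it form a connected subtree. All three properties hold, so this is a valid tree decomposition of width max|bag| − 1 = 4, and hence tw(G) ≤ 4.

Yes; width 4.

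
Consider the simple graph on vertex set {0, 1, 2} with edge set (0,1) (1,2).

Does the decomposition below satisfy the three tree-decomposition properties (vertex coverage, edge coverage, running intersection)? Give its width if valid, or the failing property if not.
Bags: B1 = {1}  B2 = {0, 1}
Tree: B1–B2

No — vertex 2 appears in no bag.

A tree decomposition must satisfy three properties: every vertex lies in some bag; for every edge, both endpoints lie together in some bag; and for every vertex, the bags containing it form a connected subtree. Here vertex 2 appears in no bag, so the decomposition is invalid.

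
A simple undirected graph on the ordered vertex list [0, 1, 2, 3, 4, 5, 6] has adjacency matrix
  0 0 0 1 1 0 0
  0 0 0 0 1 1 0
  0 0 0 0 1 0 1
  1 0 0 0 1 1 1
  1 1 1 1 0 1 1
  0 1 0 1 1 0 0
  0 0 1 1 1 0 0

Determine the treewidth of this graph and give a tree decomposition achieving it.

The largest bag has 3 vertices, giving width 2; this decomposition certifies tw(G) ≤ 2. For the lower bound, the 3 vertices {1, 4, 5} are pairwise adjacent, and any tree decomposition puts a clique entirely inside one bag — forcing width ≥ 2. Hence tw(G) = 2 exactly.

Treewidth 2.
One such decomposition:
Bags: B1 = {3, 4, 5}  B2 = {3, 4, 6}  B3 = {2, 4, 6}  B4 = {1, 4, 5}  B5 = {0, 3, 4}
Tree: B1–B2, B2–B3, B1–B4, B2–B5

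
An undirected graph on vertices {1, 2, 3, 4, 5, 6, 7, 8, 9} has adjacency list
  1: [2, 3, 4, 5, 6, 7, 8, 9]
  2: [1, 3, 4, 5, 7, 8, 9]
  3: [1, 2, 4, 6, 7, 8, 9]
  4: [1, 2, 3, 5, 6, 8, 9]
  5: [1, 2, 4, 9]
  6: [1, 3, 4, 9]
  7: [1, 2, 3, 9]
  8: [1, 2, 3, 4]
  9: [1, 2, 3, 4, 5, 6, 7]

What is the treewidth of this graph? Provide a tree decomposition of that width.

Treewidth 4.
Bags: B1 = {1, 2, 3, 7, 9}  B2 = {1, 2, 3, 4, 9}  B3 = {1, 3, 4, 6, 9}  B4 = {1, 2, 3, 4, 8}  B5 = {1, 2, 4, 5, 9}
Tree: B1–B2, B2–B3, B2–B4, B2–B5

Each bag holds 5 vertices, so the decomposition has width 4, which upper-bounds the treewidth. Conversely, {1, 2, 3, 4, 8} is a clique of size 5, and the vertices of any clique must share a bag in every tree decomposition; so some bag has ≥ 5 vertices and tw(G) ≥ 4. The upper and lower bounds meet at 4, so that is the treewidth.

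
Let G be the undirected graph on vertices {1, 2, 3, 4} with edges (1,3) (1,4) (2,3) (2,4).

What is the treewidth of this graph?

A width-2 tree decomposition is:
Bags: B1 = {1, 2, 4}  B2 = {1, 2, 3}
Tree: B1–B2
Every bag has size at most 3, so the width is 3 − 1 = 2 and tw(G) ≤ 2. The edges 2–4–1–3–2 form a cycle, so G is not a tree and its treewidth is at least 2. The upper and lower bounds meet at 2, so that is the treewidth.

2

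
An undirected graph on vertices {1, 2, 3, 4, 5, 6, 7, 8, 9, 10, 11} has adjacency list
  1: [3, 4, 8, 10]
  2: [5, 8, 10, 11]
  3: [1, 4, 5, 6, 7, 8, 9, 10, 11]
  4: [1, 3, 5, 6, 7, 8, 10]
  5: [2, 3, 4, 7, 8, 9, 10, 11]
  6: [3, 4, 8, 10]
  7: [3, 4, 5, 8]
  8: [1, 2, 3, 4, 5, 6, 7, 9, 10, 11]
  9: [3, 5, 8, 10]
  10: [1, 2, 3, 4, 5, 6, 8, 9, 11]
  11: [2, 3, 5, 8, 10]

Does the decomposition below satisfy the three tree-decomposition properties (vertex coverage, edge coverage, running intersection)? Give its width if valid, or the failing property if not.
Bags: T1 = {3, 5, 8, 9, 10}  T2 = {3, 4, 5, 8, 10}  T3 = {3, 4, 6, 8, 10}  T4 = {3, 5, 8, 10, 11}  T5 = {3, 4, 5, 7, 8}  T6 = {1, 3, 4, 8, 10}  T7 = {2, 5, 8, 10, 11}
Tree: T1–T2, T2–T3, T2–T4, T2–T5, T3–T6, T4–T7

Every vertex of G appears in some bag (union = {1, 2, 3, 4, 5, 6, 7, 8, 9, 10, 11}); every edge is covered by a bag; and for each vertex v the set of bags containing v is connected in the bag tree. The decomposition is therefore valid. The largest bag has 5 vertices, so the width is 4.

Yes; width 4.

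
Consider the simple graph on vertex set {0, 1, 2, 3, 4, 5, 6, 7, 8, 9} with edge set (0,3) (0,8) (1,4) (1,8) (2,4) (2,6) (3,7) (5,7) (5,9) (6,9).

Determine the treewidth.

A width-2 tree decomposition is:
Bags: B1 = {5, 6, 9}  B2 = {2, 5, 6}  B3 = {2, 4, 5}  B4 = {1, 4, 5}  B5 = {1, 5, 8}  B6 = {0, 5, 8}  B7 = {0, 3, 5}  B8 = {3, 5, 7}
Tree: B1–B2, B2–B3, B3–B4, B4–B5, B5–B6, B6–B7, B7–B8
Every bag has size at most 3, so the width is 3 − 1 = 2 and tw(G) ≤ 2. For the lower bound, G contains the cycle 5–9–6–2–4–1–8–0–3–7–5, so G is not a forest; only forests have treewidth ≤ 1, hence tw(G) ≥ 2. The upper and lower bounds meet at 2, so that is the treewidth.

2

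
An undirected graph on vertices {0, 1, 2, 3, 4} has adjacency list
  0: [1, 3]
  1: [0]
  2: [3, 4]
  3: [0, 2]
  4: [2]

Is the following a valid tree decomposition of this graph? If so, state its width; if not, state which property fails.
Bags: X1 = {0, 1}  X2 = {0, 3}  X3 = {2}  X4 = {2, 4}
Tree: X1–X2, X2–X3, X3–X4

No — edge (3,2) lies in no bag.

A tree decomposition must satisfy three properties: every vertex lies in some bag; for every edge, both endpoints lie together in some bag; and for every vertex, the bags containing it form a connected subtree. Here edge (3,2) lies in no bag, so the decomposition is invalid.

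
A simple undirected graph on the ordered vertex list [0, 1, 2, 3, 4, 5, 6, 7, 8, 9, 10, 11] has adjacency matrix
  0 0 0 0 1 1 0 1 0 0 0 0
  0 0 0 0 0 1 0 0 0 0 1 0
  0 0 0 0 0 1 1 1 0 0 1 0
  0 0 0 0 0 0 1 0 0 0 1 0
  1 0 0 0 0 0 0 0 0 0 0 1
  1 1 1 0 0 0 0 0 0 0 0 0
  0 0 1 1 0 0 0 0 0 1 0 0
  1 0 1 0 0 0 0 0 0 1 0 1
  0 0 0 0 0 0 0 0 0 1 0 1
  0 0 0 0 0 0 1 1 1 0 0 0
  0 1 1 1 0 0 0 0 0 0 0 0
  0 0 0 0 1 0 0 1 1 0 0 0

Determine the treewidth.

A width-3 tree decomposition is:
Bags: B1 = {0, 4, 8, 11}  B2 = {0, 7, 8, 11}  B3 = {0, 7, 8, 9}  B4 = {0, 5, 7, 9}  B5 = {2, 5, 7, 9}  B6 = {2, 5, 6, 9}  B7 = {1, 2, 5, 6}  B8 = {1, 2, 6, 10}  B9 = {1, 3, 6, 10}
Tree: B1–B2, B2–B3, B3–B4, B4–B5, B5–B6, B6–B7, B7–B8, B8–B9
The largest bag has 4 vertices, giving width 3; this decomposition certifies tw(G) ≤ 3. For the lower bound: the 4 vertex sets {4,8,11}, {0}, {7}, {2,5,6,9} are disjoint, each induces a connected subgraph, and every pair is joined by at least one edge of G. Contracting each set to a single vertex therefore yields K_{4} as a minor, and since treewidth is minor-monotone, tw(G) ≥ tw(K_{4}) = 3. Therefore the treewidth is 3.

3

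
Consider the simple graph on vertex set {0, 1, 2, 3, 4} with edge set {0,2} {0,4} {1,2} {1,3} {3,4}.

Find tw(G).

A width-2 tree decomposition is:
Bags: B1 = {0, 2, 4}  B2 = {1, 2, 4}  B3 = {1, 3, 4}
Tree: B1–B2, B2–B3
The largest bag has 3 vertices, giving width 2; this decomposition certifies tw(G) ≤ 2. Since 4–0–2–1–3–4 is a cycle in G, G is not acyclic. Forests are exactly the graphs of treewidth ≤ 1, so tw(G) ≥ 2. Combining the bounds, tw(G) = 2.

2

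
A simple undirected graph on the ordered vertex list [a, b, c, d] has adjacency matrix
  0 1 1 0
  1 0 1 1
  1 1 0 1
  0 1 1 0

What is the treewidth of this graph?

2

A width-2 tree decomposition is:
Bags: B1 = {a, b, c}  B2 = {b, c, d}
Tree: B1–B2
The largest bag has 3 vertices, giving width 2; this decomposition certifies tw(G) ≤ 2. Conversely, {b, c, d} is a clique of size 3, and the vertices of any clique must share a bag in every tree decomposition; so some bag has ≥ 3 vertices and tw(G) ≥ 2. Combining the bounds, tw(G) = 2.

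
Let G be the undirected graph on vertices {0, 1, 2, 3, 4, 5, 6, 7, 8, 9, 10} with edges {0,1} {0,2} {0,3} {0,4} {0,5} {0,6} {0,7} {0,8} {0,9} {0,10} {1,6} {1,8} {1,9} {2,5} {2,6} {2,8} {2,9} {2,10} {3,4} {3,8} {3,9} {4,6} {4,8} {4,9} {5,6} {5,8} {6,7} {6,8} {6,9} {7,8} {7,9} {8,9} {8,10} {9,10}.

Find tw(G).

4

A width-4 tree decomposition is:
Bags: B1 = {0, 2, 6, 8, 9}  B2 = {0, 2, 5, 6, 8}  B3 = {0, 4, 6, 8, 9}  B4 = {0, 1, 6, 8, 9}  B5 = {0, 2, 8, 9, 10}  B6 = {0, 3, 4, 8, 9}  B7 = {0, 6, 7, 8, 9}
Tree: B1–B2, B1–B3, B1–B4, B1–B5, B3–B6, B1–B7
Every bag has size at most 5, so the width is 5 − 1 = 4 and tw(G) ≤ 4. For the lower bound, the 5 vertices {0, 2, 8, 9, 10} are pairwise adjacent, and any tree decomposition puts a clique entirely inside one bag — forcing width ≥ 4. The upper and lower bounds meet at 4, so that is the treewidth.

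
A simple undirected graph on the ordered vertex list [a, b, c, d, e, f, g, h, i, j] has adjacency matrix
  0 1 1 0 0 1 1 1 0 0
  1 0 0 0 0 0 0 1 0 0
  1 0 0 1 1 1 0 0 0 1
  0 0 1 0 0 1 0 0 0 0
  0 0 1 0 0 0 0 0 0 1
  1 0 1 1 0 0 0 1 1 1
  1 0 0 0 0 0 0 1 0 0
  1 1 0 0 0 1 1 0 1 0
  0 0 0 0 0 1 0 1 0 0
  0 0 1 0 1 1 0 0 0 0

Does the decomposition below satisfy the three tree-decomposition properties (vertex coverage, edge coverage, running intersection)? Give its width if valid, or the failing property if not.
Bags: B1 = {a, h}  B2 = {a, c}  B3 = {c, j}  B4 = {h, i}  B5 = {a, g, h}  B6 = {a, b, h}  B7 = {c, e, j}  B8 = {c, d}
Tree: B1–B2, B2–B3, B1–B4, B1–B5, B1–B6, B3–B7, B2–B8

No — vertex f appears in no bag.

A tree decomposition must satisfy three properties: every vertex lies in some bag; for every edge, both endpoints lie together in some bag; and for every vertex, the bags containing it form a connected subtree. Here vertex f appears in no bag, so the decomposition is invalid.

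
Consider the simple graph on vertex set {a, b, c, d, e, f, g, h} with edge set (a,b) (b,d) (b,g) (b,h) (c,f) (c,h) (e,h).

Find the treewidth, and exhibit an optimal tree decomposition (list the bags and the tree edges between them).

The largest bag has 2 vertices, giving width 1; this decomposition certifies tw(G) ≤ 1. Since G has at least one edge (e.g. b–h), it is not an edgeless graph, so tw(G) ≥ 1. Hence tw(G) = 1 exactly.

Treewidth 1.
Bags: B1 = {b, h}  B2 = {a, b}  B3 = {e, h}  B4 = {b, d}  B5 = {c, h}  B6 = {c, f}  B7 = {b, g}
Tree: B1–B2, B1–B3, B2–B4, B1–B5, B5–B6, B1–B7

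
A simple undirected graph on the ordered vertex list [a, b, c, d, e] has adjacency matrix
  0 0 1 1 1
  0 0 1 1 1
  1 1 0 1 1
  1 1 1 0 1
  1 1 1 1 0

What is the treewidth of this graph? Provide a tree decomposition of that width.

Treewidth 3.
Bags: B1 = {b, c, d, e}  B2 = {a, c, d, e}
Tree: B1–B2

Every bag has size at most 4, so the width is 4 − 1 = 3 and tw(G) ≤ 3. For the lower bound, the 4 vertices {a, c, d, e} are pairwise adjacent, and any tree decomposition puts a clique entirely inside one bag — forcing width ≥ 3. Therefore the treewidth is 3.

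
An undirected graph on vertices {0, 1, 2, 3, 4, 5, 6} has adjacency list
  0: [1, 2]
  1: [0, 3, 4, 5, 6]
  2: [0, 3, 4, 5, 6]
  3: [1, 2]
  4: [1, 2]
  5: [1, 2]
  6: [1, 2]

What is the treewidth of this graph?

2

A width-2 tree decomposition is:
Bags: B1 = {1, 2, 4}  B2 = {1, 2, 3}  B3 = {0, 1, 2}  B4 = {1, 2, 5}  B5 = {1, 2, 6}
Tree: B1–B2, B2–B3, B3–B4, B4–B5
The largest bag has 3 vertices, giving width 2; this decomposition certifies tw(G) ≤ 2. For the lower bound, G contains the cycle 2–4–1–3–2, so G is not a forest; only forests have treewidth ≤ 1, hence tw(G) ≥ 2. Hence tw(G) = 2 exactly.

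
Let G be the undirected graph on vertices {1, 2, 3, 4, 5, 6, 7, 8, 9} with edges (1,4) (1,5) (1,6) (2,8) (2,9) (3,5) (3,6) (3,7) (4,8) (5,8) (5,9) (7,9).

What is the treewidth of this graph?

3

A width-3 tree decomposition is:
Bags: B1 = {1, 3, 4, 6}  B2 = {1, 3, 4, 5}  B3 = {3, 4, 5, 8}  B4 = {3, 5, 7, 8}  B5 = {5, 7, 8, 9}  B6 = {2, 7, 8, 9}
Tree: B1–B2, B2–B3, B3–B4, B4–B5, B5–B6
Every bag has size at most 4, so the width is 4 − 1 = 3 and tw(G) ≤ 3. For the lower bound: the 4 vertex sets {1,4,6}, {3}, {5}, {2,7,8,9} are disjoint, each induces a connected subgraph, and every pair is joined by at least one edge of G. Contracting each set to a single vertex therefore yields K_{4} as a minor, and since treewidth is minor-monotone, tw(G) ≥ tw(K_{4}) = 3. The upper and lower bounds meet at 3, so that is the treewidth.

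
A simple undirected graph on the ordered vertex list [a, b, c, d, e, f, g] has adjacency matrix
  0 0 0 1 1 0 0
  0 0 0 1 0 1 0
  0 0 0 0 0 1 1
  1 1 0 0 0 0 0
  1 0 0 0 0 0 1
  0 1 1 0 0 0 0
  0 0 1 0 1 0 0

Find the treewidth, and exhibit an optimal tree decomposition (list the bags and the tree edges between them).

Each bag holds 3 vertices, so the decomposition has width 2, which upper-bounds the treewidth. Since c–g–e–a–d–b–f–c is a cycle in G, G is not acyclic. Forests are exactly the graphs of treewidth ≤ 1, so tw(G) ≥ 2. Therefore the treewidth is 2.

Treewidth 2.
One such decomposition:
Bags: B1 = {c, e, g}  B2 = {a, c, e}  B3 = {a, c, d}  B4 = {b, c, d}  B5 = {b, c, f}
Tree: B1–B2, B2–B3, B3–B4, B4–B5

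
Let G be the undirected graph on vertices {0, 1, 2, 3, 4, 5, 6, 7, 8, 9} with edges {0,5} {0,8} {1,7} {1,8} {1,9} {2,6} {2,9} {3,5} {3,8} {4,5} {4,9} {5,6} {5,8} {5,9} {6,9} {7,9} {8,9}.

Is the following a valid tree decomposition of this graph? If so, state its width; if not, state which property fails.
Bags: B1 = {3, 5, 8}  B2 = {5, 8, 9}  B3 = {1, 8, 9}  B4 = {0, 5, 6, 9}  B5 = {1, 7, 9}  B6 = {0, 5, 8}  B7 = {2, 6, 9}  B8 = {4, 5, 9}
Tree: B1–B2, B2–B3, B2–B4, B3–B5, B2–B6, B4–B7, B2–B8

A tree decomposition must satisfy three properties: every vertex lies in some bag; for every edge, both endpoints lie together in some bag; and for every vertex, the bags containing it form a connected subtree. Here bags containing vertex 0 are not connected in the tree, so the decomposition is invalid.

No — bags containing vertex 0 are not connected in the tree.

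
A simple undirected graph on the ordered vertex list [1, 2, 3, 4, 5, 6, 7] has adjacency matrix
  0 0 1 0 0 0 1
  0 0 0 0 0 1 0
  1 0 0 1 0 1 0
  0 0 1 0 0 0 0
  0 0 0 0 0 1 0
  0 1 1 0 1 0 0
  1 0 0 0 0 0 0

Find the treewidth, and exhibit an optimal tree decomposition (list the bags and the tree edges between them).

Treewidth 1.
One such decomposition:
Bags: B1 = {3, 6}  B2 = {5, 6}  B3 = {1, 3}  B4 = {1, 7}  B5 = {3, 4}  B6 = {2, 6}
Tree: B1–B2, B1–B3, B3–B4, B3–B5, B1–B6

The largest bag has 2 vertices, giving width 1; this decomposition certifies tw(G) ≤ 1. Since G has at least one edge (e.g. 3–6), it is not an edgeless graph, so tw(G) ≥ 1. Therefore the treewidth is 1.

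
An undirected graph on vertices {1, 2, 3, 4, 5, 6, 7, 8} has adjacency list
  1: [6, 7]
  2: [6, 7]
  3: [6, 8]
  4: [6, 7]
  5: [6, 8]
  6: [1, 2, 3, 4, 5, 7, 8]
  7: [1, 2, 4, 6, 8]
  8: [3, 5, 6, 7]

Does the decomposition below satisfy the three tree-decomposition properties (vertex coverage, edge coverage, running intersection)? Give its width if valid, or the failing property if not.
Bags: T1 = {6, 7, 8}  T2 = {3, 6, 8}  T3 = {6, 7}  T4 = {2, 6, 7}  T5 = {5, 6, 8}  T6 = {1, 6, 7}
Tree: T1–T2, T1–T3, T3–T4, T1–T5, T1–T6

A tree decomposition must satisfy three properties: every vertex lies in some bag; for every edge, both endpoints lie together in some bag; and for every vertex, the bags containing it form a connected subtree. Here vertex 4 appears in no bag, so the decomposition is invalid.

No — vertex 4 appears in no bag.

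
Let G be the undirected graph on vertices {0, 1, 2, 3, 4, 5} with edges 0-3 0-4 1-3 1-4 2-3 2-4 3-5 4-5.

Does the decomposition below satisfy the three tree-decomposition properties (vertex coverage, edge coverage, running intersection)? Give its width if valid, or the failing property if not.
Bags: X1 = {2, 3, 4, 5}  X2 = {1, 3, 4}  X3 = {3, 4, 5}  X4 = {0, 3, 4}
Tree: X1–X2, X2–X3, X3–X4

A tree decomposition must satisfy three properties: every vertex lies in some bag; for every edge, both endpoints lie together in some bag; and for every vertex, the bags containing it form a connected subtree. Here bags containing vertex 5 are not connected in the tree, so the decomposition is invalid.

No — bags containing vertex 5 are not connected in the tree.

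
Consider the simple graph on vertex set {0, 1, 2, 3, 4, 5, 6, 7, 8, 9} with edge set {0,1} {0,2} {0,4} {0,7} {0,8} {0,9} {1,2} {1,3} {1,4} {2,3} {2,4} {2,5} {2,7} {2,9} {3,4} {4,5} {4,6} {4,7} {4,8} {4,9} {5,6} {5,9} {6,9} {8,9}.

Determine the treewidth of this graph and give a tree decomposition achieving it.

Each bag holds 4 vertices, so the decomposition has width 3, which upper-bounds the treewidth. For the lower bound, the 4 vertices {0, 4, 8, 9} are pairwise adjacent, and any tree decomposition puts a clique entirely inside one bag — forcing width ≥ 3. Hence tw(G) = 3 exactly.

Treewidth 3.
Bags: B1 = {2, 4, 5, 9}  B2 = {0, 2, 4, 9}  B3 = {0, 1, 2, 4}  B4 = {4, 5, 6, 9}  B5 = {0, 4, 8, 9}  B6 = {1, 2, 3, 4}  B7 = {0, 2, 4, 7}
Tree: B1–B2, B2–B3, B1–B4, B2–B5, B3–B6, B3–B7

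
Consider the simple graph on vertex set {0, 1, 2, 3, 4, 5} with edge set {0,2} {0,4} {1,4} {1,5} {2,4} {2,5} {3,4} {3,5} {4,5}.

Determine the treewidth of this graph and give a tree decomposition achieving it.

Each bag holds 3 vertices, so the decomposition has width 2, which upper-bounds the treewidth. For the lower bound, the 3 vertices {0, 2, 4} are pairwise adjacent, and any tree decomposition puts a clique entirely inside one bag — forcing width ≥ 2. Therefore the treewidth is 2.

Treewidth 2.
Bags: B1 = {1, 4, 5}  B2 = {3, 4, 5}  B3 = {2, 4, 5}  B4 = {0, 2, 4}
Tree: B1–B2, B1–B3, B3–B4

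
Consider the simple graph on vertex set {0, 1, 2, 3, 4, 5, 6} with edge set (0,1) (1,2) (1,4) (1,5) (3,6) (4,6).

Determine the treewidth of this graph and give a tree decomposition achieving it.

Each bag holds 2 vertices, so the decomposition has width 1, which upper-bounds the treewidth. G has an edge, so its treewidth is at least 1. The upper and lower bounds meet at 1, so that is the treewidth.

Treewidth 1.
One such decomposition:
Bags: B1 = {0, 1}  B2 = {1, 4}  B3 = {1, 2}  B4 = {4, 6}  B5 = {3, 6}  B6 = {1, 5}
Tree: B1–B2, B1–B3, B2–B4, B4–B5, B2–B6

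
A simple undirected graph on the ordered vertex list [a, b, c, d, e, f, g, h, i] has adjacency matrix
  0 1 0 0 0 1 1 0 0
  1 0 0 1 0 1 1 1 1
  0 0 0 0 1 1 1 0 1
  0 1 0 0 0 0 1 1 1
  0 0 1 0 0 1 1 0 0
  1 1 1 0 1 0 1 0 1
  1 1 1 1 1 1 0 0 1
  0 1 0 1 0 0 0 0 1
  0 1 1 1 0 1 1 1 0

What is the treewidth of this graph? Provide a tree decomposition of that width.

Treewidth 3.
Bags: B1 = {b, f, g, i}  B2 = {b, d, g, i}  B3 = {c, f, g, i}  B4 = {c, e, f, g}  B5 = {a, b, f, g}  B6 = {b, d, h, i}
Tree: B1–B2, B1–B3, B3–B4, B1–B5, B2–B6

Every bag has size at most 4, so the width is 4 − 1 = 3 and tw(G) ≤ 3. For the lower bound, the 4 vertices {b, d, g, i} are pairwise adjacent, and any tree decomposition puts a clique entirely inside one bag — forcing width ≥ 3. Combining the bounds, tw(G) = 3.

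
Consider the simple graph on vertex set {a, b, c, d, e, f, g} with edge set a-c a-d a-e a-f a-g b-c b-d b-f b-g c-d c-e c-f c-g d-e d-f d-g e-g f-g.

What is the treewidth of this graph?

A width-4 tree decomposition is:
Bags: B1 = {a, c, d, f, g}  B2 = {b, c, d, f, g}  B3 = {a, c, d, e, g}
Tree: B1–B2, B1–B3
The largest bag has 5 vertices, giving width 4; this decomposition certifies tw(G) ≤ 4. For the lower bound, the 5 vertices {a, c, d, e, g} are pairwise adjacent, and any tree decomposition puts a clique entirely inside one bag — forcing width ≥ 4. Combining the bounds, tw(G) = 4.

4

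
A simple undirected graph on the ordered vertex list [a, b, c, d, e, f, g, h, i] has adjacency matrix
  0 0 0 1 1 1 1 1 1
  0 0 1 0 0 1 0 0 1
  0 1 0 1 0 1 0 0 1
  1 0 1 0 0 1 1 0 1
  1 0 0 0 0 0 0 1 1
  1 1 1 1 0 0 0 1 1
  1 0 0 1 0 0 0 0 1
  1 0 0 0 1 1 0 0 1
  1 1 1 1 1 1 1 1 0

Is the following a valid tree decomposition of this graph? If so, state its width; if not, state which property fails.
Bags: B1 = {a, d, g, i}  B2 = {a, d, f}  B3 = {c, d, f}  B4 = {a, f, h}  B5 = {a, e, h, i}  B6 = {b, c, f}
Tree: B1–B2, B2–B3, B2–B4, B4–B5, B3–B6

No — edge (i,f) lies in no bag.

A tree decomposition must satisfy three properties: every vertex lies in some bag; for every edge, both endpoints lie together in some bag; and for every vertex, the bags containing it form a connected subtree. Here edge (i,f) lies in no bag, so the decomposition is invalid.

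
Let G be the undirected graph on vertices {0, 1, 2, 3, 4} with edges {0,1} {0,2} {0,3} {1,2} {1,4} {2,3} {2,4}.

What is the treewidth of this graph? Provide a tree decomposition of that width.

The largest bag has 3 vertices, giving width 2; this decomposition certifies tw(G) ≤ 2. For the lower bound, the 3 vertices {0, 1, 2} are pairwise adjacent, and any tree decomposition puts a clique entirely inside one bag — forcing width ≥ 2. The upper and lower bounds meet at 2, so that is the treewidth.

Treewidth 2.
Bags: B1 = {0, 2, 3}  B2 = {0, 1, 2}  B3 = {1, 2, 4}
Tree: B1–B2, B2–B3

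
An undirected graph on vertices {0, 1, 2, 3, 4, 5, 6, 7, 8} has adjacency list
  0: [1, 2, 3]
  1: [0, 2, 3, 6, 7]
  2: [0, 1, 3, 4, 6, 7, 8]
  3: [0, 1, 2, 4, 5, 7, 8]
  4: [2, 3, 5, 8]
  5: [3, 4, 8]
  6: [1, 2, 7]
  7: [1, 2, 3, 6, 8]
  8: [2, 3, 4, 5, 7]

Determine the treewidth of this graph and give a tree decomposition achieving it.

The largest bag has 4 vertices, giving width 3; this decomposition certifies tw(G) ≤ 3. Conversely, {2, 3, 4, 8} is a clique of size 4, and the vertices of any clique must share a bag in every tree decomposition; so some bag has ≥ 4 vertices and tw(G) ≥ 3. Hence tw(G) = 3 exactly.

Treewidth 3.
Bags: B1 = {1, 2, 3, 7}  B2 = {0, 1, 2, 3}  B3 = {1, 2, 6, 7}  B4 = {2, 3, 7, 8}  B5 = {2, 3, 4, 8}  B6 = {3, 4, 5, 8}
Tree: B1–B2, B1–B3, B1–B4, B4–B5, B5–B6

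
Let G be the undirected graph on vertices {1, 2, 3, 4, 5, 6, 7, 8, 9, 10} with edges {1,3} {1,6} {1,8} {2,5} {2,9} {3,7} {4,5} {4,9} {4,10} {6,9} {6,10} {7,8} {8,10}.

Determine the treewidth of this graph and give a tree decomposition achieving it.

Treewidth 2.
One such decomposition:
Bags: B1 = {1, 3, 7}  B2 = {1, 7, 8}  B3 = {1, 6, 8}  B4 = {6, 8, 10}  B5 = {6, 9, 10}  B6 = {4, 9, 10}  B7 = {2, 4, 9}  B8 = {2, 4, 5}
Tree: B1–B2, B2–B3, B3–B4, B4–B5, B5–B6, B6–B7, B7–B8

Every bag has size at most 3, so the width is 3 − 1 = 2 and tw(G) ≤ 2. Since 3–7–8–1–3 is a cycle in G, G is not acyclic. Forests are exactly the graphs of treewidth ≤ 1, so tw(G) ≥ 2. Combining the bounds, tw(G) = 2.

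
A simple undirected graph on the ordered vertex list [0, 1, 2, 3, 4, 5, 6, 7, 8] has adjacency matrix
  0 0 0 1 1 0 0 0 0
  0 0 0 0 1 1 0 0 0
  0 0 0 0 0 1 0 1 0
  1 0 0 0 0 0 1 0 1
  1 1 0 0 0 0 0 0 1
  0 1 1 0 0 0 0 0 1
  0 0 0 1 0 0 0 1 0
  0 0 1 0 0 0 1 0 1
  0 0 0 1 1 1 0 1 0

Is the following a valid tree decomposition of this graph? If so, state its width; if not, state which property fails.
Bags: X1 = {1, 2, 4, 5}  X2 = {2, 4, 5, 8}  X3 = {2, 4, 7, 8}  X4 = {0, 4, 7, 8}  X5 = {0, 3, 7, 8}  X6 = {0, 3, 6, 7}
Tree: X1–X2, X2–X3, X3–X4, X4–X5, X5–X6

Yes; width 3.

Every vertex of G appears in some bag (union = {0, 1, 2, 3, 4, 5, 6, 7, 8}); every edge is covered by a bag; and for each vertex v the set of bags containing v is connected in the bag tree. The decomposition is therefore valid. The largest bag has 4 vertices, so the width is 3.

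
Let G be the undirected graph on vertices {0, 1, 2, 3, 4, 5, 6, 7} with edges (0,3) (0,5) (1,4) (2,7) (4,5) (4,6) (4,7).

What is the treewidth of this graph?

A width-1 tree decomposition is:
Bags: B1 = {0, 5}  B2 = {4, 5}  B3 = {4, 6}  B4 = {4, 7}  B5 = {1, 4}  B6 = {0, 3}  B7 = {2, 7}
Tree: B1–B2, B2–B3, B2–B4, B4–B5, B1–B6, B4–B7
Every bag has size at most 2, so the width is 2 − 1 = 1 and tw(G) ≤ 1. Since G has at least one edge (e.g. 5–0), it is not an edgeless graph, so tw(G) ≥ 1. The upper and lower bounds meet at 1, so that is the treewidth.

1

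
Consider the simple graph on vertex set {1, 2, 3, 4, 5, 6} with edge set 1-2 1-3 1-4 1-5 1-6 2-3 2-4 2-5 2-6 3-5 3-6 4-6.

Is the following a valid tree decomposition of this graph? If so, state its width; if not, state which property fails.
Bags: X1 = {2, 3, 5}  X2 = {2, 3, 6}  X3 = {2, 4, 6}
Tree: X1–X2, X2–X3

A tree decomposition must satisfy three properties: every vertex lies in some bag; for every edge, both endpoints lie together in some bag; and for every vertex, the bags containing it form a connected subtree. Here vertex 1 appears in no bag, so the decomposition is invalid.

No — vertex 1 appears in no bag.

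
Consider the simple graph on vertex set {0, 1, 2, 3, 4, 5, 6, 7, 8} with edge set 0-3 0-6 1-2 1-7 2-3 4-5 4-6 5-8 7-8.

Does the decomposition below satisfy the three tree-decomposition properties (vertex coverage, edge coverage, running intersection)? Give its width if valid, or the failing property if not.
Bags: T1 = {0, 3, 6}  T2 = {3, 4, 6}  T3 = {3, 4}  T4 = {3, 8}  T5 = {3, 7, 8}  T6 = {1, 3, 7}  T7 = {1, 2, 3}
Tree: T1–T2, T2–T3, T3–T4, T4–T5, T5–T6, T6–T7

No — vertex 5 appears in no bag.

A tree decomposition must satisfy three properties: every vertex lies in some bag; for every edge, both endpoints lie together in some bag; and for every vertex, the bags containing it form a connected subtree. Here vertex 5 appears in no bag, so the decomposition is invalid.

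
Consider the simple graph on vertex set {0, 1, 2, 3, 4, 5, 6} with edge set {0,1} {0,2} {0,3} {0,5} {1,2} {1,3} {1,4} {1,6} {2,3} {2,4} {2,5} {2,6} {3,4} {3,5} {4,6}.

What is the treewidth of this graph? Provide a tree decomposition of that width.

Treewidth 3.
Bags: B1 = {0, 1, 2, 3}  B2 = {1, 2, 3, 4}  B3 = {1, 2, 4, 6}  B4 = {0, 2, 3, 5}
Tree: B1–B2, B2–B3, B1–B4

Every bag has size at most 4, so the width is 4 − 1 = 3 and tw(G) ≤ 3. Conversely, {0, 1, 2, 3} is a clique of size 4, and the vertices of any clique must share a bag in every tree decomposition; so some bag has ≥ 4 vertices and tw(G) ≥ 3. Combining the bounds, tw(G) = 3.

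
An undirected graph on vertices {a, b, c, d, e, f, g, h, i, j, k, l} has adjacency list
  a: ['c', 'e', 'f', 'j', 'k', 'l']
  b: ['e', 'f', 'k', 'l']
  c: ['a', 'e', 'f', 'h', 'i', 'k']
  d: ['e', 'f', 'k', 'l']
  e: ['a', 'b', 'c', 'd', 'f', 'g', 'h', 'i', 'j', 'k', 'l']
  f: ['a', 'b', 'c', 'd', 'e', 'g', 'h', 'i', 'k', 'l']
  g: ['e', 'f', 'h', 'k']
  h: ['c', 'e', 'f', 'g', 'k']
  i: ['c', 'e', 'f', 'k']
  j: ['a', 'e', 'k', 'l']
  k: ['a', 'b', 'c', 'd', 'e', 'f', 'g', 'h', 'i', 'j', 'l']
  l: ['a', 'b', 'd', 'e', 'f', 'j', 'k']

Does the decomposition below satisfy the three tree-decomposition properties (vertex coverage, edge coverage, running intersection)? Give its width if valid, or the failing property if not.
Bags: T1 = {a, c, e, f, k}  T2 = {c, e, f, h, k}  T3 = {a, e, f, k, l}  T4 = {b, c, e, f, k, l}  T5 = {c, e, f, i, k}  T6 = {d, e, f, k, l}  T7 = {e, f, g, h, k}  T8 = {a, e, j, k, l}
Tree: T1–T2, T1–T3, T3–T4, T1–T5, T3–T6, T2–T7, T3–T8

A tree decomposition must satisfy three properties: every vertex lies in some bag; for every edge, both endpoints lie together in some bag; and for every vertex, the bags containing it form a connected subtree. Here bags containing vertex c are not connected in the tree, so the decomposition is invalid.

No — bags containing vertex c are not connected in the tree.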